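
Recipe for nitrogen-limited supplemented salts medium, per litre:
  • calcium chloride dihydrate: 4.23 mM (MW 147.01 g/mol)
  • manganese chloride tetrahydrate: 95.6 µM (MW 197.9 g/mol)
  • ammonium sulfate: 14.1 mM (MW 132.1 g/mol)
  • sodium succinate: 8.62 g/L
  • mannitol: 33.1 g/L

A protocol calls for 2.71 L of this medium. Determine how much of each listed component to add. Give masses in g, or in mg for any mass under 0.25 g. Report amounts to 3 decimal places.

Scale factor relative to 1 L: 2.71.
calcium chloride dihydrate: 4.23 mmol/L × 147.01 g/mol × 2.71 L ÷ 1000 = 1.685 g
manganese chloride tetrahydrate: 95.6 µmol/L × 197.9 g/mol × 2.71 L ÷ 1000 = 51.271 mg
ammonium sulfate: 14.1 mmol/L × 132.1 g/mol × 2.71 L ÷ 1000 = 5.048 g
sodium succinate: 8.62 g/L × 2.71 L = 23.360 g
mannitol: 33.1 g/L × 2.71 L = 89.701 g

calcium chloride dihydrate 1.685 g; manganese chloride tetrahydrate 51.271 mg; ammonium sulfate 5.048 g; sodium succinate 23.360 g; mannitol 89.701 g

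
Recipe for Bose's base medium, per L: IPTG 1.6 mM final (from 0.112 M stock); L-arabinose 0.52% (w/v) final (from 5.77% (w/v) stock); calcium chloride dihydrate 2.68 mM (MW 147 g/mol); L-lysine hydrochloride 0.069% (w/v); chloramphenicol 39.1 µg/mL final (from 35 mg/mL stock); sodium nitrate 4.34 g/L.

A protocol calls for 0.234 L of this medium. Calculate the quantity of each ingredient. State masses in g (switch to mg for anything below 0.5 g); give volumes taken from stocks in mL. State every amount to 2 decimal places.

Working volume: 0.234 L.
IPTG: dilute stock: 1.6 mM × 234 mL ÷ 112 mM = 3.34 mL
L-arabinose: V = C2·V2/C1 = 0.52% ÷ 5.77% × 234 mL = 21.09 mL
calcium chloride dihydrate: 2.68 mmol/L × 147 mg/mmol × 0.234 L = 92.19 mg
L-lysine hydrochloride: 0.069 g per 100 mL × 234 mL ÷ 100 = 0.16146 g = 161.46 mg
chloramphenicol: V = C2·V2/C1 = 39.1 µg/mL × 234 mL ÷ 35000 µg/mL = 0.26 mL
sodium nitrate: 4.34 g/L × 0.234 L = 1.02 g

IPTG 3.34 mL; L-arabinose 21.09 mL; calcium chloride dihydrate 92.19 mg; L-lysine hydrochloride 161.46 mg; chloramphenicol 0.26 mL; sodium nitrate 1.02 g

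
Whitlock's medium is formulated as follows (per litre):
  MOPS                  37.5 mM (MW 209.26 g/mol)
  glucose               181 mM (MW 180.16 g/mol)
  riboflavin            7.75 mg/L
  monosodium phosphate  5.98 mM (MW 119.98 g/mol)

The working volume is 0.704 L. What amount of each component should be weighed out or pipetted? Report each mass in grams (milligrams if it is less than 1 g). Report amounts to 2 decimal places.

MOPS 5.52 g; glucose 22.96 g; riboflavin 5.46 mg; monosodium phosphate 505.11 mg

Working volume: 0.704 L.
MOPS: 37.5 mmol/L × 209.26 g/mol × 0.704 L ÷ 1000 = 5.52 g
glucose: 181 mmol/L × 180.16 g/mol × 0.704 L ÷ 1000 = 22.96 g
riboflavin: 7.75 mg/L × 0.704 L = 5.46 mg
monosodium phosphate: 5.98 mmol/L × 119.98 mg/mmol × 0.704 L = 505.11 mg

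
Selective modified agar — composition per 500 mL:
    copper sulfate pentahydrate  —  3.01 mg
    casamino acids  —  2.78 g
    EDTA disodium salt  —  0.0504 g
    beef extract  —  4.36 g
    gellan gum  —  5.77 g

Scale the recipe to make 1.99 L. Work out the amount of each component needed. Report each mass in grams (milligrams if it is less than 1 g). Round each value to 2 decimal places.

Ratio of target to recipe volume: 1990 / 500 = 3.98.
copper sulfate pentahydrate: 3.01 mg × (1990 mL / 500 mL) = 11.98 mg
casamino acids: 2.78 g × (1990 mL / 500 mL) = 11.06 g
EDTA disodium salt: 0.0504 g × (1990 mL / 500 mL) = 0.200592 g = 200.59 mg
beef extract: 4.36 g × (1990 mL / 500 mL) = 17.35 g
gellan gum: 5.77 g × (1990 mL / 500 mL) = 22.96 g

copper sulfate pentahydrate 11.98 mg; casamino acids 11.06 g; EDTA disodium salt 200.59 mg; beef extract 17.35 g; gellan gum 22.96 g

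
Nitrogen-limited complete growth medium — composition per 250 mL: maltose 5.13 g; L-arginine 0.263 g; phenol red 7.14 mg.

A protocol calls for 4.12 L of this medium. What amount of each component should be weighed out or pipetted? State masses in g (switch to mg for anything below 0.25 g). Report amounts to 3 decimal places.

maltose 84.542 g; L-arginine 4.334 g; phenol red 117.667 mg

Scale factor = 4120 mL / 250 mL = 16.48.
maltose: 5.13 g × (4120 mL / 250 mL) = 84.542 g
L-arginine: 0.263 g × (4120 mL / 250 mL) = 4.334 g
phenol red: 7.14 mg × (4120 mL / 250 mL) = 117.667 mg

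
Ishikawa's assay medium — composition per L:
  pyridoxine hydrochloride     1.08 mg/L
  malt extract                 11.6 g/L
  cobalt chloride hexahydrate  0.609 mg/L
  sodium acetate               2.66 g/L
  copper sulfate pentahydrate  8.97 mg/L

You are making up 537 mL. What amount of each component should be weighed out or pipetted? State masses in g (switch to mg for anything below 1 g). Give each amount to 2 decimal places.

Target volume = 537 mL = 0.537 L.
pyridoxine hydrochloride: 1.08 mg/L × 0.537 L = 0.58 mg
malt extract: 11.6 g/L × 0.537 L = 6.23 g
cobalt chloride hexahydrate: 0.609 mg/L × 0.537 L = 0.33 mg
sodium acetate: 2.66 g/L × 0.537 L = 1.43 g
copper sulfate pentahydrate: 8.97 mg/L × 0.537 L = 4.82 mg

pyridoxine hydrochloride 0.58 mg; malt extract 6.23 g; cobalt chloride hexahydrate 0.33 mg; sodium acetate 1.43 g; copper sulfate pentahydrate 4.82 mg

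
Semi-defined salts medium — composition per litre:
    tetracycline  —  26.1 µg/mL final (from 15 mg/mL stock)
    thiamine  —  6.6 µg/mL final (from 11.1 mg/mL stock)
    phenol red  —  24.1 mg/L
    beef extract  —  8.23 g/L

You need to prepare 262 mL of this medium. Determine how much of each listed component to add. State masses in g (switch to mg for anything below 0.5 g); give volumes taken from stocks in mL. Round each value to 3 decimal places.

Scale factor relative to 1 L: 0.262.
tetracycline: dilute stock: 26.1 µg/mL × 262 mL ÷ 15000 µg/mL = 0.456 mL
thiamine: C1V1 = C2V2 → 6.6 µg/mL × 262 mL ÷ 11100 µg/mL = 0.156 mL
phenol red: 24.1 mg/L × 0.262 L = 6.314 mg
beef extract: 8.23 g/L × 0.262 L = 2.156 g

tetracycline 0.456 mL; thiamine 0.156 mL; phenol red 6.314 mg; beef extract 2.156 g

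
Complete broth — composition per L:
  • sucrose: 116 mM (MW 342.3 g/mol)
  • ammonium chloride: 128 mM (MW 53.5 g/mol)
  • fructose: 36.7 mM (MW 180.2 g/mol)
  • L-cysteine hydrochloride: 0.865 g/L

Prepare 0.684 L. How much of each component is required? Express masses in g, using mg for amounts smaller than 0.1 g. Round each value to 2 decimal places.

sucrose 27.16 g; ammonium chloride 4.68 g; fructose 4.52 g; L-cysteine hydrochloride 0.59 g

Working volume: 0.684 L.
sucrose: 116 mmol/L × 342.3 g/mol × 0.684 L ÷ 1000 = 27.16 g
ammonium chloride: 128 mmol/L × 53.5 g/mol × 0.684 L ÷ 1000 = 4.68 g
fructose: 36.7 mmol/L × 180.2 g/mol × 0.684 L ÷ 1000 = 4.52 g
L-cysteine hydrochloride: 0.865 g/L × 0.684 L = 0.59 g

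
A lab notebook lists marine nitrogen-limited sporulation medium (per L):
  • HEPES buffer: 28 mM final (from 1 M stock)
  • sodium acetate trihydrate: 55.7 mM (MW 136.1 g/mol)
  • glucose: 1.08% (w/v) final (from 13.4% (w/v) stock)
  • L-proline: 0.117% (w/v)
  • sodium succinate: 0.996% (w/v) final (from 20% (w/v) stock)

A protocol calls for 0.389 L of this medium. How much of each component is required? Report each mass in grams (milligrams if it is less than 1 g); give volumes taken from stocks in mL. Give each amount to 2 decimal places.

HEPES buffer 10.89 mL; sodium acetate trihydrate 2.95 g; glucose 31.35 mL; L-proline 455.13 mg; sodium succinate 19.37 mL

Scale factor relative to 1 L: 0.389.
HEPES buffer: C1V1 = C2V2 → 28 mM × 389 mL ÷ 1000 mM = 10.89 mL
sodium acetate trihydrate: 55.7 mmol/L × 136.1 g/mol × 0.389 L ÷ 1000 = 2.95 g
glucose: V = C2·V2/C1 = 1.08% ÷ 13.4% × 389 mL = 31.35 mL
L-proline: 0.117 g per 100 mL × 389 mL ÷ 100 = 0.45513 g = 455.13 mg
sodium succinate: dilute stock: 0.996% ÷ 20% × 389 mL = 19.37 mL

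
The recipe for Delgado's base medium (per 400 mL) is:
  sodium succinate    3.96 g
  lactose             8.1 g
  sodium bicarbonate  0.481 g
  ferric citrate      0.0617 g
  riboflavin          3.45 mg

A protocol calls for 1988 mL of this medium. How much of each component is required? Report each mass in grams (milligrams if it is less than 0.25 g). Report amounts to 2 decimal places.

sodium succinate 19.68 g; lactose 40.26 g; sodium bicarbonate 2.39 g; ferric citrate 0.31 g; riboflavin 17.15 mg

Ratio of target to recipe volume: 1988 / 400 = 4.97.
sodium succinate: 3.96 g × (1988 mL / 400 mL) = 19.68 g
lactose: 8.1 g × (1988 mL / 400 mL) = 40.26 g
sodium bicarbonate: 0.481 g × (1988 mL / 400 mL) = 2.39 g
ferric citrate: 0.0617 g × (1988 mL / 400 mL) = 0.31 g
riboflavin: 3.45 mg × (1988 mL / 400 mL) = 17.15 mg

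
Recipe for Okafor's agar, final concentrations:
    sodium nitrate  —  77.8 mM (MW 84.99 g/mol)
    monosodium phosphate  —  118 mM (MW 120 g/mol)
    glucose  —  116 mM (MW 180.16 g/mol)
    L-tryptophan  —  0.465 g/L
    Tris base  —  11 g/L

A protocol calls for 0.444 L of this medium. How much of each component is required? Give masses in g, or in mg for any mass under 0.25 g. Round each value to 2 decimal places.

Scale factor relative to 1 L: 0.444.
sodium nitrate: 77.8 mmol/L × 84.99 g/mol × 0.444 L ÷ 1000 = 2.94 g
monosodium phosphate: 118 mmol/L × 120 g/mol × 0.444 L ÷ 1000 = 6.29 g
glucose: 116 mmol/L × 180.16 g/mol × 0.444 L ÷ 1000 = 9.28 g
L-tryptophan: 0.465 g/L × 0.444 L = 0.20646 g = 206.46 mg
Tris base: 11 g/L × 0.444 L = 4.88 g

sodium nitrate 2.94 g; monosodium phosphate 6.29 g; glucose 9.28 g; L-tryptophan 206.46 mg; Tris base 4.88 g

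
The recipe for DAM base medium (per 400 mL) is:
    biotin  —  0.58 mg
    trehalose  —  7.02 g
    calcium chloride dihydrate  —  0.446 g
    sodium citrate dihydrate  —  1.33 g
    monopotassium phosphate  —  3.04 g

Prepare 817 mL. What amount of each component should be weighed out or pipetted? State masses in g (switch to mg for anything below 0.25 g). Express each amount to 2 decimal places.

Ratio of target to recipe volume: 817 / 400 = 2.0425.
biotin: 0.58 mg × (817 mL / 400 mL) = 1.18 mg
trehalose: 7.02 g × (817 mL / 400 mL) = 14.34 g
calcium chloride dihydrate: 0.446 g × (817 mL / 400 mL) = 0.91 g
sodium citrate dihydrate: 1.33 g × (817 mL / 400 mL) = 2.72 g
monopotassium phosphate: 3.04 g × (817 mL / 400 mL) = 6.21 g

biotin 1.18 mg; trehalose 14.34 g; calcium chloride dihydrate 0.91 g; sodium citrate dihydrate 2.72 g; monopotassium phosphate 6.21 g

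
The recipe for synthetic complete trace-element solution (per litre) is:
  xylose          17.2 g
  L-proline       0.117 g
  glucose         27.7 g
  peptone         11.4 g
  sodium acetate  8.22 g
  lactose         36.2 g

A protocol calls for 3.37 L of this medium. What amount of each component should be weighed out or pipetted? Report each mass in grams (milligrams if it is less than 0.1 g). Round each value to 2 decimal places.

xylose 57.96 g; L-proline 0.39 g; glucose 93.35 g; peptone 38.42 g; sodium acetate 27.70 g; lactose 121.99 g

Scale factor = 3370 mL / 1000 mL = 3.37.
xylose: 17.2 g × (3370 mL / 1000 mL) = 57.96 g
L-proline: 0.117 g × (3370 mL / 1000 mL) = 0.39 g
glucose: 27.7 g × (3370 mL / 1000 mL) = 93.35 g
peptone: 11.4 g × (3370 mL / 1000 mL) = 38.42 g
sodium acetate: 8.22 g × (3370 mL / 1000 mL) = 27.70 g
lactose: 36.2 g × (3370 mL / 1000 mL) = 121.99 g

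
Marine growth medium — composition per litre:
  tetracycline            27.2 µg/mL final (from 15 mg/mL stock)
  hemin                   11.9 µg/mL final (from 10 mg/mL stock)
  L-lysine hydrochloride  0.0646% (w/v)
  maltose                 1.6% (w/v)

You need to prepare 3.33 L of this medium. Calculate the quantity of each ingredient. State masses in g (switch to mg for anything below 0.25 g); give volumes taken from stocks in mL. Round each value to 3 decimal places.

Scale factor relative to 1 L: 3.33.
tetracycline: V = C2·V2/C1 = 27.2 µg/mL × 3330 mL ÷ 15000 µg/mL = 6.038 mL
hemin: V = C2·V2/C1 = 11.9 µg/mL × 3330 mL ÷ 10000 µg/mL = 3.963 mL
L-lysine hydrochloride: 0.0646 g per 100 mL × 3330 mL ÷ 100 = 2.151 g
maltose: 1.6 g per 100 mL × 3330 mL ÷ 100 = 53.280 g

tetracycline 6.038 mL; hemin 3.963 mL; L-lysine hydrochloride 2.151 g; maltose 53.280 g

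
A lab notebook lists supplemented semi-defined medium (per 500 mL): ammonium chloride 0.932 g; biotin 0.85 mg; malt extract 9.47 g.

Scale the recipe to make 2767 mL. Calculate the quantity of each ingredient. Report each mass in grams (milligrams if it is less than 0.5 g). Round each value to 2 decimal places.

ammonium chloride 5.16 g; biotin 4.70 mg; malt extract 52.41 g

Scale factor = 2767 mL / 500 mL = 5.534.
ammonium chloride: 0.932 g × (2767 mL / 500 mL) = 5.16 g
biotin: 0.85 mg × (2767 mL / 500 mL) = 4.70 mg
malt extract: 9.47 g × (2767 mL / 500 mL) = 52.41 g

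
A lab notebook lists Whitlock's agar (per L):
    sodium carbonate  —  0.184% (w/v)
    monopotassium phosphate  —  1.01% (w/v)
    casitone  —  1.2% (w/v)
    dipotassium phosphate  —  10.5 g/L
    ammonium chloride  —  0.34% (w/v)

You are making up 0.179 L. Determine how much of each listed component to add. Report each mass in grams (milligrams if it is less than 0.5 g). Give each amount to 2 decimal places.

sodium carbonate 329.36 mg; monopotassium phosphate 1.81 g; casitone 2.15 g; dipotassium phosphate 1.88 g; ammonium chloride 0.61 g

Working volume: 0.179 L.
sodium carbonate: 0.184 g per 100 mL × 179 mL ÷ 100 = 0.32936 g = 329.36 mg
monopotassium phosphate: 1.01% w/v = 10.1 g/L → 10.1 × 0.179 L = 1.81 g
casitone: 1.2 g per 100 mL × 179 mL ÷ 100 = 2.15 g
dipotassium phosphate: 10.5 g/L × 0.179 L = 1.88 g
ammonium chloride: 0.34% w/v = 3.4 g/L → 3.4 × 0.179 L = 0.61 g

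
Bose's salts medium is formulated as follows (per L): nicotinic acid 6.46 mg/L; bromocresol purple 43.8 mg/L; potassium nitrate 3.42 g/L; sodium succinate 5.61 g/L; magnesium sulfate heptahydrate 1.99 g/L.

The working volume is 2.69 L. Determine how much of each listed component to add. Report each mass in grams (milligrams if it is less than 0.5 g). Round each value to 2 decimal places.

Working volume: 2.69 L.
nicotinic acid: 6.46 mg/L × 2.69 L = 17.38 mg
bromocresol purple: 43.8 mg/L × 2.69 L = 117.82 mg
potassium nitrate: 3.42 g/L × 2.69 L = 9.20 g
sodium succinate: 5.61 g/L × 2.69 L = 15.09 g
magnesium sulfate heptahydrate: 1.99 g/L × 2.69 L = 5.35 g

nicotinic acid 17.38 mg; bromocresol purple 117.82 mg; potassium nitrate 9.20 g; sodium succinate 15.09 g; magnesium sulfate heptahydrate 5.35 g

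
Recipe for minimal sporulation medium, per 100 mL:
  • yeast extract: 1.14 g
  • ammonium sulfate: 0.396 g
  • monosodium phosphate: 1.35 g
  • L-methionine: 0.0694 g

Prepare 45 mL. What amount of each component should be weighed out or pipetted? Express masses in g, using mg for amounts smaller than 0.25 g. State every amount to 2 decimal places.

yeast extract 0.51 g; ammonium sulfate 178.20 mg; monosodium phosphate 0.61 g; L-methionine 31.23 mg

Ratio of target to recipe volume: 45 / 100 = 0.45.
yeast extract: 1.14 g × (45 mL / 100 mL) = 0.51 g
ammonium sulfate: 0.396 g × (45 mL / 100 mL) = 0.1782 g = 178.20 mg
monosodium phosphate: 1.35 g × (45 mL / 100 mL) = 0.61 g
L-methionine: 0.0694 g × (45 mL / 100 mL) = 0.03123 g = 31.23 mg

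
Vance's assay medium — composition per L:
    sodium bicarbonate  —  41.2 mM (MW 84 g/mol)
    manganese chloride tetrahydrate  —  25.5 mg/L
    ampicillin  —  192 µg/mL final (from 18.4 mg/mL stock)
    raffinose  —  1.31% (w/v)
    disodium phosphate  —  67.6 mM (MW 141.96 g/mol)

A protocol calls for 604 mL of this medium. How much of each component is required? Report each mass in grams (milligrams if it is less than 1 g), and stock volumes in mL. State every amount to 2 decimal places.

Working volume: 604 mL = 0.604 L.
sodium bicarbonate: 41.2 mmol/L × 84 g/mol × 0.604 L ÷ 1000 = 2.09 g
manganese chloride tetrahydrate: 25.5 mg/L × 0.604 L = 15.40 mg
ampicillin: V = C2·V2/C1 = 192 µg/mL × 604 mL ÷ 18400 µg/mL = 6.30 mL
raffinose: 1.31% w/v = 13.1 g/L → 13.1 × 0.604 L = 7.91 g
disodium phosphate: 67.6 mmol/L × 141.96 g/mol × 0.604 L ÷ 1000 = 5.80 g

sodium bicarbonate 2.09 g; manganese chloride tetrahydrate 15.40 mg; ampicillin 6.30 mL; raffinose 7.91 g; disodium phosphate 5.80 g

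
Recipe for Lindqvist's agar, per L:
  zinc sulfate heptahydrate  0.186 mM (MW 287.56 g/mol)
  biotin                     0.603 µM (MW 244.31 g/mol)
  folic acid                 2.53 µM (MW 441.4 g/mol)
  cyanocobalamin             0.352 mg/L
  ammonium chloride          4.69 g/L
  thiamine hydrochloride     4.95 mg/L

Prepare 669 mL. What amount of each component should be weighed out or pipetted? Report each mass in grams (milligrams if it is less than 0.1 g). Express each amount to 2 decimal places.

Working volume: 669 mL = 0.669 L.
zinc sulfate heptahydrate: 0.186 mmol/L × 287.56 mg/mmol × 0.669 L = 35.78 mg
biotin: 0.603 µmol/L × 244.31 g/mol × 0.669 L ÷ 1000 = 0.10 mg
folic acid: 2.53 µmol/L × 441.4 g/mol × 0.669 L ÷ 1000 = 0.75 mg
cyanocobalamin: 0.352 mg/L × 0.669 L = 0.24 mg
ammonium chloride: 4.69 g/L × 0.669 L = 3.14 g
thiamine hydrochloride: 4.95 mg/L × 0.669 L = 3.31 mg

zinc sulfate heptahydrate 35.78 mg; biotin 0.10 mg; folic acid 0.75 mg; cyanocobalamin 0.24 mg; ammonium chloride 3.14 g; thiamine hydrochloride 3.31 mg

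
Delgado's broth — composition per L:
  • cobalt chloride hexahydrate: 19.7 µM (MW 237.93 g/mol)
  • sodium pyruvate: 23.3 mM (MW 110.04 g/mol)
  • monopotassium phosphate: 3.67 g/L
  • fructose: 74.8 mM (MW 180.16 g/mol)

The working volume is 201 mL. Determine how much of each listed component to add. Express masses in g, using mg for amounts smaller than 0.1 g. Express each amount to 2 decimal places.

Target volume = 201 mL = 0.201 L.
cobalt chloride hexahydrate: 19.7 µmol/L × 237.93 g/mol × 0.201 L ÷ 1000 = 0.94 mg
sodium pyruvate: 23.3 mmol/L × 110.04 g/mol × 0.201 L ÷ 1000 = 0.52 g
monopotassium phosphate: 3.67 g/L × 0.201 L = 0.74 g
fructose: 74.8 mmol/L × 180.16 g/mol × 0.201 L ÷ 1000 = 2.71 g

cobalt chloride hexahydrate 0.94 mg; sodium pyruvate 0.52 g; monopotassium phosphate 0.74 g; fructose 2.71 g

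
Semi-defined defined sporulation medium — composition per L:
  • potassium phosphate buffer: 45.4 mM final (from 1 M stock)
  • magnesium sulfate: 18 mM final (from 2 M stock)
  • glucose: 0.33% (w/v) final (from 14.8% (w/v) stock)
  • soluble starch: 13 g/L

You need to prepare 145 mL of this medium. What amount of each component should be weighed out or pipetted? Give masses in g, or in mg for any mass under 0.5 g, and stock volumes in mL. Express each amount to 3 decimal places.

potassium phosphate buffer 6.583 mL; magnesium sulfate 1.305 mL; glucose 3.233 mL; soluble starch 1.885 g

Target volume = 145 mL = 0.145 L.
potassium phosphate buffer: V = C2·V2/C1 = 45.4 mM × 145 mL ÷ 1000 mM = 6.583 mL
magnesium sulfate: V = C2·V2/C1 = 18 mM × 145 mL ÷ 2000 mM = 1.305 mL
glucose: dilute stock: 0.33% ÷ 14.8% × 145 mL = 3.233 mL
soluble starch: 13 g/L × 0.145 L = 1.885 g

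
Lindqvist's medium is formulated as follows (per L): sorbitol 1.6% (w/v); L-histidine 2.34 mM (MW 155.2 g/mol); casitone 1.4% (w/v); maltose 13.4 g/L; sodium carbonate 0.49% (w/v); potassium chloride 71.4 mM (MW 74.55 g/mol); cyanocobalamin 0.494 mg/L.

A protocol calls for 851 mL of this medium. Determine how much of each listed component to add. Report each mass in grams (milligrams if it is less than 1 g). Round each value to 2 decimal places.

Scale factor relative to 1 L: 0.851.
sorbitol: 1.6% w/v = 16 g/L → 16 × 0.851 L = 13.62 g
L-histidine: 2.34 mmol/L × 155.2 mg/mmol × 0.851 L = 309.06 mg
casitone: 1.4 g per 100 mL × 851 mL ÷ 100 = 11.91 g
maltose: 13.4 g/L × 0.851 L = 11.40 g
sodium carbonate: 0.49 g per 100 mL × 851 mL ÷ 100 = 4.17 g
potassium chloride: 71.4 mmol/L × 74.55 g/mol × 0.851 L ÷ 1000 = 4.53 g
cyanocobalamin: 0.494 mg/L × 0.851 L = 0.42 mg

sorbitol 13.62 g; L-histidine 309.06 mg; casitone 11.91 g; maltose 11.40 g; sodium carbonate 4.17 g; potassium chloride 4.53 g; cyanocobalamin 0.42 mg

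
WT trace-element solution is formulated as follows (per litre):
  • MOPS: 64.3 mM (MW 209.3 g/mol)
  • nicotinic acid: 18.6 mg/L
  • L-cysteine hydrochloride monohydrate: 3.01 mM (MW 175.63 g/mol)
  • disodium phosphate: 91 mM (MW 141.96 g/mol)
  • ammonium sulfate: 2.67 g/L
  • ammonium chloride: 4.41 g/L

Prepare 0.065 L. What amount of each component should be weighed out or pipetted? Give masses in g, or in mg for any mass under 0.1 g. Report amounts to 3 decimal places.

MOPS 0.875 g; nicotinic acid 1.209 mg; L-cysteine hydrochloride monohydrate 34.362 mg; disodium phosphate 0.840 g; ammonium sulfate 0.174 g; ammonium chloride 0.287 g

Scale factor relative to 1 L: 0.065.
MOPS: 64.3 mmol/L × 209.3 g/mol × 0.065 L ÷ 1000 = 0.875 g
nicotinic acid: 18.6 mg/L × 0.065 L = 1.209 mg
L-cysteine hydrochloride monohydrate: 3.01 mmol/L × 175.63 mg/mmol × 0.065 L = 34.362 mg
disodium phosphate: 91 mmol/L × 141.96 g/mol × 0.065 L ÷ 1000 = 0.840 g
ammonium sulfate: 2.67 g/L × 0.065 L = 0.174 g
ammonium chloride: 4.41 g/L × 0.065 L = 0.287 g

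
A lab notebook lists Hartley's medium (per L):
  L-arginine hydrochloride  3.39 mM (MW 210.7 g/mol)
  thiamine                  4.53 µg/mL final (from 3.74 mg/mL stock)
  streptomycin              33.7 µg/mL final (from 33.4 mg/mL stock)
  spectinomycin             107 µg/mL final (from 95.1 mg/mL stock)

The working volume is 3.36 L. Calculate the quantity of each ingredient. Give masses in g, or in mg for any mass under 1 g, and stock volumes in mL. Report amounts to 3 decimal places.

Working volume: 3.36 L.
L-arginine hydrochloride: 3.39 mmol/L × 210.7 g/mol × 3.36 L ÷ 1000 = 2.400 g
thiamine: V = C2·V2/C1 = 4.53 µg/mL × 3360 mL ÷ 3740 µg/mL = 4.070 mL
streptomycin: C1V1 = C2V2 → 33.7 µg/mL × 3360 mL ÷ 33400 µg/mL = 3.390 mL
spectinomycin: dilute stock: 107 µg/mL × 3360 mL ÷ 95100 µg/mL = 3.780 mL

L-arginine hydrochloride 2.400 g; thiamine 4.070 mL; streptomycin 3.390 mL; spectinomycin 3.780 mL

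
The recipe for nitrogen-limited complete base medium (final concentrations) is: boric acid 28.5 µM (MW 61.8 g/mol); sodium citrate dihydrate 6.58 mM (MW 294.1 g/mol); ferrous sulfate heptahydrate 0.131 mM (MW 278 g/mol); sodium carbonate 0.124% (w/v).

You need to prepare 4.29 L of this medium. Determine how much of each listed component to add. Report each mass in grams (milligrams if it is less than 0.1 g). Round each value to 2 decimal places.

Scale factor relative to 1 L: 4.29.
boric acid: 28.5 µmol/L × 61.8 g/mol × 4.29 L ÷ 1000 = 7.56 mg
sodium citrate dihydrate: 6.58 mmol/L × 294.1 g/mol × 4.29 L ÷ 1000 = 8.30 g
ferrous sulfate heptahydrate: 0.131 mmol/L × 278 g/mol × 4.29 L ÷ 1000 = 0.16 g
sodium carbonate: 0.124 g per 100 mL × 4290 mL ÷ 100 = 5.32 g

boric acid 7.56 mg; sodium citrate dihydrate 8.30 g; ferrous sulfate heptahydrate 0.16 g; sodium carbonate 5.32 g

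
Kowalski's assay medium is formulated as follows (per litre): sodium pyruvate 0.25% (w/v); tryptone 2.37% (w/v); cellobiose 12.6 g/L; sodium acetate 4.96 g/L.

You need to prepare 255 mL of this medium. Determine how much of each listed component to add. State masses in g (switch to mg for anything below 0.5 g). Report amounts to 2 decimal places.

sodium pyruvate 0.64 g; tryptone 6.04 g; cellobiose 3.21 g; sodium acetate 1.26 g

Working volume: 255 mL = 0.255 L.
sodium pyruvate: 0.25% w/v = 2.5 g/L → 2.5 × 0.255 L = 0.64 g
tryptone: 2.37% w/v = 23.7 g/L → 23.7 × 0.255 L = 6.04 g
cellobiose: 12.6 g/L × 0.255 L = 3.21 g
sodium acetate: 4.96 g/L × 0.255 L = 1.26 g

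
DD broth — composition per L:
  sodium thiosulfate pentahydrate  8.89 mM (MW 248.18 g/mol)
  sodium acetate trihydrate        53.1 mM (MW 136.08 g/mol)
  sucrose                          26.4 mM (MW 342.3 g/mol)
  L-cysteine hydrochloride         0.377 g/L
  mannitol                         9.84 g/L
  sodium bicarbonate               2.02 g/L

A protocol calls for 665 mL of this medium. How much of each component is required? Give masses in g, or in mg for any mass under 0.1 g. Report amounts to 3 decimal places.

sodium thiosulfate pentahydrate 1.467 g; sodium acetate trihydrate 4.805 g; sucrose 6.009 g; L-cysteine hydrochloride 0.251 g; mannitol 6.544 g; sodium bicarbonate 1.343 g

Target volume = 665 mL = 0.665 L.
sodium thiosulfate pentahydrate: 8.89 mmol/L × 248.18 g/mol × 0.665 L ÷ 1000 = 1.467 g
sodium acetate trihydrate: 53.1 mmol/L × 136.08 g/mol × 0.665 L ÷ 1000 = 4.805 g
sucrose: 26.4 mmol/L × 342.3 g/mol × 0.665 L ÷ 1000 = 6.009 g
L-cysteine hydrochloride: 0.377 g/L × 0.665 L = 0.251 g
mannitol: 9.84 g/L × 0.665 L = 6.544 g
sodium bicarbonate: 2.02 g/L × 0.665 L = 1.343 g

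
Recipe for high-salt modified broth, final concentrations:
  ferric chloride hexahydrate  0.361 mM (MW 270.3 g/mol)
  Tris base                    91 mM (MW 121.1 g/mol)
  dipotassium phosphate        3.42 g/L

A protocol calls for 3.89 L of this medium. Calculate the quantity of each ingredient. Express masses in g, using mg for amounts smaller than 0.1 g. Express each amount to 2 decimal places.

Working volume: 3.89 L.
ferric chloride hexahydrate: 0.361 mmol/L × 270.3 g/mol × 3.89 L ÷ 1000 = 0.38 g
Tris base: 91 mmol/L × 121.1 g/mol × 3.89 L ÷ 1000 = 42.87 g
dipotassium phosphate: 3.42 g/L × 3.89 L = 13.30 g

ferric chloride hexahydrate 0.38 g; Tris base 42.87 g; dipotassium phosphate 13.30 g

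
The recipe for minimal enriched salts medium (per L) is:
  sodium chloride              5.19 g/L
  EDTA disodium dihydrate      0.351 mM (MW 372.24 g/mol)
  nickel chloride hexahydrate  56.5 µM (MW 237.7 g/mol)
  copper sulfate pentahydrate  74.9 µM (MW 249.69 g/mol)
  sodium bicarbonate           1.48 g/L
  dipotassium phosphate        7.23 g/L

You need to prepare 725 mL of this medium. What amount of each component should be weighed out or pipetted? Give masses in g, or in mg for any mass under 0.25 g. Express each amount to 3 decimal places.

sodium chloride 3.763 g; EDTA disodium dihydrate 94.726 mg; nickel chloride hexahydrate 9.737 mg; copper sulfate pentahydrate 13.559 mg; sodium bicarbonate 1.073 g; dipotassium phosphate 5.242 g

Target volume = 725 mL = 0.725 L.
sodium chloride: 5.19 g/L × 0.725 L = 3.763 g
EDTA disodium dihydrate: 0.351 mmol/L × 372.24 mg/mmol × 0.725 L = 94.726 mg
nickel chloride hexahydrate: 56.5 µmol/L × 237.7 g/mol × 0.725 L ÷ 1000 = 9.737 mg
copper sulfate pentahydrate: 74.9 µmol/L × 249.69 g/mol × 0.725 L ÷ 1000 = 13.559 mg
sodium bicarbonate: 1.48 g/L × 0.725 L = 1.073 g
dipotassium phosphate: 7.23 g/L × 0.725 L = 5.242 g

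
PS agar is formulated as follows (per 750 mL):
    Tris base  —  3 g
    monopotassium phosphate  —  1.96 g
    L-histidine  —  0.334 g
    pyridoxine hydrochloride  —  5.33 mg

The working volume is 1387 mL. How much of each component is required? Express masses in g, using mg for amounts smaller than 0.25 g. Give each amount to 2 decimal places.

Scale factor = 1387 mL / 750 mL = 1.84933.
Tris base: 3 g × (1387 mL / 750 mL) = 5.55 g
monopotassium phosphate: 1.96 g × (1387 mL / 750 mL) = 3.62 g
L-histidine: 0.334 g × (1387 mL / 750 mL) = 0.62 g
pyridoxine hydrochloride: 5.33 mg × (1387 mL / 750 mL) = 9.86 mg

Tris base 5.55 g; monopotassium phosphate 3.62 g; L-histidine 0.62 g; pyridoxine hydrochloride 9.86 mg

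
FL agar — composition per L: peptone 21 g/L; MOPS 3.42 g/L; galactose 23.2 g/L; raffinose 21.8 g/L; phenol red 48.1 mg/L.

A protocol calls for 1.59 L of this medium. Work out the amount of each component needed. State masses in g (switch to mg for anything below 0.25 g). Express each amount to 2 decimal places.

Scale factor relative to 1 L: 1.59.
peptone: 21 g/L × 1.59 L = 33.39 g
MOPS: 3.42 g/L × 1.59 L = 5.44 g
galactose: 23.2 g/L × 1.59 L = 36.89 g
raffinose: 21.8 g/L × 1.59 L = 34.66 g
phenol red: 48.1 mg/L × 1.59 L = 76.48 mg

peptone 33.39 g; MOPS 5.44 g; galactose 36.89 g; raffinose 34.66 g; phenol red 76.48 mg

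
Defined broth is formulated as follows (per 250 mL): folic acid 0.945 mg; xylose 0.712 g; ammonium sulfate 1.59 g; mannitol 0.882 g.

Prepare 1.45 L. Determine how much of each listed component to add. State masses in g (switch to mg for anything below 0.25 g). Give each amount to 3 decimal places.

folic acid 5.481 mg; xylose 4.130 g; ammonium sulfate 9.222 g; mannitol 5.116 g

Ratio of target to recipe volume: 1450 / 250 = 5.8.
folic acid: 0.945 mg × (1450 mL / 250 mL) = 5.481 mg
xylose: 0.712 g × (1450 mL / 250 mL) = 4.130 g
ammonium sulfate: 1.59 g × (1450 mL / 250 mL) = 9.222 g
mannitol: 0.882 g × (1450 mL / 250 mL) = 5.116 g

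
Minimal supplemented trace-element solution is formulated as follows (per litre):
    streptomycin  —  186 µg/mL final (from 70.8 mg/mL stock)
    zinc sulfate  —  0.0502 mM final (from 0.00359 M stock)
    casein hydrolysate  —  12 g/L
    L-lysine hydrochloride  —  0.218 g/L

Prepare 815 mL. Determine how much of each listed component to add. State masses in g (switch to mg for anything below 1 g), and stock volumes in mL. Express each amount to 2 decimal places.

Target volume = 815 mL = 0.815 L.
streptomycin: C1V1 = C2V2 → 186 µg/mL × 815 mL ÷ 70800 µg/mL = 2.14 mL
zinc sulfate: V = C2·V2/C1 = 0.0502 mM × 815 mL ÷ 3.59 mM = 11.40 mL
casein hydrolysate: 12 g/L × 0.815 L = 9.78 g
L-lysine hydrochloride: 0.218 g/L × 0.815 L = 0.17767 g = 177.67 mg

streptomycin 2.14 mL; zinc sulfate 11.40 mL; casein hydrolysate 9.78 g; L-lysine hydrochloride 177.67 mg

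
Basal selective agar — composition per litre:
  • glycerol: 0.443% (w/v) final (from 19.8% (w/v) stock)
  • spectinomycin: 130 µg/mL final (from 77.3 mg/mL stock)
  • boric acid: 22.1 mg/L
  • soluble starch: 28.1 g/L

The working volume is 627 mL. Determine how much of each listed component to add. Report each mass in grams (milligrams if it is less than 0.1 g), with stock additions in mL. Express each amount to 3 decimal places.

Working volume: 627 mL = 0.627 L.
glycerol: C1V1 = C2V2 → 0.443% ÷ 19.8% × 627 mL = 14.028 mL
spectinomycin: dilute stock: 130 µg/mL × 627 mL ÷ 77300 µg/mL = 1.054 mL
boric acid: 22.1 mg/L × 0.627 L = 13.857 mg
soluble starch: 28.1 g/L × 0.627 L = 17.619 g

glycerol 14.028 mL; spectinomycin 1.054 mL; boric acid 13.857 mg; soluble starch 17.619 g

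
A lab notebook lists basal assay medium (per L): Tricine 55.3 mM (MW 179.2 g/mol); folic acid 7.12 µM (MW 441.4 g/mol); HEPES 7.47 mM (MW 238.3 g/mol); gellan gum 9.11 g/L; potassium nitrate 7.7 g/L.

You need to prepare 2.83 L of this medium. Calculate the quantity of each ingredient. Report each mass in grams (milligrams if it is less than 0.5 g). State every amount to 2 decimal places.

Working volume: 2.83 L.
Tricine: 55.3 mmol/L × 179.2 g/mol × 2.83 L ÷ 1000 = 28.04 g
folic acid: 7.12 µmol/L × 441.4 g/mol × 2.83 L ÷ 1000 = 8.89 mg
HEPES: 7.47 mmol/L × 238.3 g/mol × 2.83 L ÷ 1000 = 5.04 g
gellan gum: 9.11 g/L × 2.83 L = 25.78 g
potassium nitrate: 7.7 g/L × 2.83 L = 21.79 g

Tricine 28.04 g; folic acid 8.89 mg; HEPES 5.04 g; gellan gum 25.78 g; potassium nitrate 21.79 g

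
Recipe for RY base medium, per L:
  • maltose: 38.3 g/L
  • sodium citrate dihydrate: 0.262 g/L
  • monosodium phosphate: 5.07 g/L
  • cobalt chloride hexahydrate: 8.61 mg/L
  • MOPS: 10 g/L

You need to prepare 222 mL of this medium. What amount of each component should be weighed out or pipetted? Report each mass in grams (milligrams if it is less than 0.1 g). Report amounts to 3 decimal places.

Target volume = 222 mL = 0.222 L.
maltose: 38.3 g/L × 0.222 L = 8.503 g
sodium citrate dihydrate: 0.262 g/L × 0.222 L = 0.058164 g = 58.164 mg
monosodium phosphate: 5.07 g/L × 0.222 L = 1.126 g
cobalt chloride hexahydrate: 8.61 mg/L × 0.222 L = 1.911 mg
MOPS: 10 g/L × 0.222 L = 2.220 g

maltose 8.503 g; sodium citrate dihydrate 58.164 mg; monosodium phosphate 1.126 g; cobalt chloride hexahydrate 1.911 mg; MOPS 2.220 g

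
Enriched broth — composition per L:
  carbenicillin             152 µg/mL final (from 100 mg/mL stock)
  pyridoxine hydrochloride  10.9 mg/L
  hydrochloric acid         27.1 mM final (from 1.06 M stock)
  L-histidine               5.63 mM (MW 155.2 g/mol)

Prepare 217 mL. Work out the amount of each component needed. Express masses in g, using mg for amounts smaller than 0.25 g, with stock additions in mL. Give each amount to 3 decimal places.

carbenicillin 0.330 mL; pyridoxine hydrochloride 2.365 mg; hydrochloric acid 5.548 mL; L-histidine 189.609 mg

Scale factor relative to 1 L: 0.217.
carbenicillin: V = C2·V2/C1 = 152 µg/mL × 217 mL ÷ 100000 µg/mL = 0.330 mL
pyridoxine hydrochloride: 10.9 mg/L × 0.217 L = 2.365 mg
hydrochloric acid: C1V1 = C2V2 → 27.1 mM × 217 mL ÷ 1060 mM = 5.548 mL
L-histidine: 5.63 mmol/L × 155.2 mg/mmol × 0.217 L = 189.609 mg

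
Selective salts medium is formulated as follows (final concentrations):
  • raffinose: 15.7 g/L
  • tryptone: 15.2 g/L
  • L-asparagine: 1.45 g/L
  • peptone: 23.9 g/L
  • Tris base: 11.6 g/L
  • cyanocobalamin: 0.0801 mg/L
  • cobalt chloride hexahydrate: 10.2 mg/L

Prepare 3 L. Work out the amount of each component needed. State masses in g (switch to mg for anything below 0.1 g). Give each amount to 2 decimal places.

raffinose 47.10 g; tryptone 45.60 g; L-asparagine 4.35 g; peptone 71.70 g; Tris base 34.80 g; cyanocobalamin 0.24 mg; cobalt chloride hexahydrate 30.60 mg

Scale factor relative to 1 L: 3.
raffinose: 15.7 g/L × 3 L = 47.10 g
tryptone: 15.2 g/L × 3 L = 45.60 g
L-asparagine: 1.45 g/L × 3 L = 4.35 g
peptone: 23.9 g/L × 3 L = 71.70 g
Tris base: 11.6 g/L × 3 L = 34.80 g
cyanocobalamin: 0.0801 mg/L × 3 L = 0.24 mg
cobalt chloride hexahydrate: 10.2 mg/L × 3 L = 30.60 mg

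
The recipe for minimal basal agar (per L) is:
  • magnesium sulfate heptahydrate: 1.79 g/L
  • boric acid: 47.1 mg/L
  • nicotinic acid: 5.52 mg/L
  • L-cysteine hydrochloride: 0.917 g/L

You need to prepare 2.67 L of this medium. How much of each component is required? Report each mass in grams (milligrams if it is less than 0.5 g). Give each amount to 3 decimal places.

magnesium sulfate heptahydrate 4.779 g; boric acid 125.757 mg; nicotinic acid 14.738 mg; L-cysteine hydrochloride 2.448 g

Working volume: 2.67 L.
magnesium sulfate heptahydrate: 1.79 g/L × 2.67 L = 4.779 g
boric acid: 47.1 mg/L × 2.67 L = 125.757 mg
nicotinic acid: 5.52 mg/L × 2.67 L = 14.738 mg
L-cysteine hydrochloride: 0.917 g/L × 2.67 L = 2.448 g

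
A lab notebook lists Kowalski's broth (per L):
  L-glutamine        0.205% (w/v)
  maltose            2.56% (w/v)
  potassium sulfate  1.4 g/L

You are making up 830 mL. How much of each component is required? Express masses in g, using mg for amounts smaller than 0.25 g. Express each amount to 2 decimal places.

Working volume: 830 mL = 0.83 L.
L-glutamine: 0.205 g per 100 mL × 830 mL ÷ 100 = 1.70 g
maltose: 2.56% w/v = 25.6 g/L → 25.6 × 0.83 L = 21.25 g
potassium sulfate: 1.4 g/L × 0.83 L = 1.16 g

L-glutamine 1.70 g; maltose 21.25 g; potassium sulfate 1.16 g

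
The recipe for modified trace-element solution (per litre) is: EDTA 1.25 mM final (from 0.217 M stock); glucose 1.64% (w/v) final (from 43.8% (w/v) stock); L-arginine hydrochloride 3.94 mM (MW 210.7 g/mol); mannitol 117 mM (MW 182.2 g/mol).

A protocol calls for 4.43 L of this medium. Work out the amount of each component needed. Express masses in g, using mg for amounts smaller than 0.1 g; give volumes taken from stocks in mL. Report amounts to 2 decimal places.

EDTA 25.52 mL; glucose 165.87 mL; L-arginine hydrochloride 3.68 g; mannitol 94.44 g

Working volume: 4.43 L.
EDTA: C1V1 = C2V2 → 1.25 mM × 4430 mL ÷ 217 mM = 25.52 mL
glucose: dilute stock: 1.64% ÷ 43.8% × 4430 mL = 165.87 mL
L-arginine hydrochloride: 3.94 mmol/L × 210.7 g/mol × 4.43 L ÷ 1000 = 3.68 g
mannitol: 117 mmol/L × 182.2 g/mol × 4.43 L ÷ 1000 = 94.44 g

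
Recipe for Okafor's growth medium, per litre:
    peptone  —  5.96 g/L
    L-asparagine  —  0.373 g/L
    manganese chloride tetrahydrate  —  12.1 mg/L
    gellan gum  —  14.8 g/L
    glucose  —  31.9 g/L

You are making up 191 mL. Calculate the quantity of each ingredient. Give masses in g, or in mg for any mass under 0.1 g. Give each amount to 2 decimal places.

peptone 1.14 g; L-asparagine 71.24 mg; manganese chloride tetrahydrate 2.31 mg; gellan gum 2.83 g; glucose 6.09 g

Target volume = 191 mL = 0.191 L.
peptone: 5.96 g/L × 0.191 L = 1.14 g
L-asparagine: 0.373 g/L × 0.191 L = 0.071243 g = 71.24 mg
manganese chloride tetrahydrate: 12.1 mg/L × 0.191 L = 2.31 mg
gellan gum: 14.8 g/L × 0.191 L = 2.83 g
glucose: 31.9 g/L × 0.191 L = 6.09 g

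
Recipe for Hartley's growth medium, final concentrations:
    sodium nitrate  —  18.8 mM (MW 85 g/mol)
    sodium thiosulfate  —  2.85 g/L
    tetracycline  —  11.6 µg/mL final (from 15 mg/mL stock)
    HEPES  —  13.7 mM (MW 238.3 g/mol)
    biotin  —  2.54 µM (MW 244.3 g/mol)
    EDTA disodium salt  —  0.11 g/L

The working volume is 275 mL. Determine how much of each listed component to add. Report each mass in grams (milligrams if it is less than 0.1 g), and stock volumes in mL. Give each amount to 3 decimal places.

sodium nitrate 0.439 g; sodium thiosulfate 0.784 g; tetracycline 0.213 mL; HEPES 0.898 g; biotin 0.171 mg; EDTA disodium salt 30.250 mg

Working volume: 275 mL = 0.275 L.
sodium nitrate: 18.8 mmol/L × 85 g/mol × 0.275 L ÷ 1000 = 0.439 g
sodium thiosulfate: 2.85 g/L × 0.275 L = 0.784 g
tetracycline: V = C2·V2/C1 = 11.6 µg/mL × 275 mL ÷ 15000 µg/mL = 0.213 mL
HEPES: 13.7 mmol/L × 238.3 g/mol × 0.275 L ÷ 1000 = 0.898 g
biotin: 2.54 µmol/L × 244.3 g/mol × 0.275 L ÷ 1000 = 0.171 mg
EDTA disodium salt: 0.11 g/L × 0.275 L = 0.03025 g = 30.250 mg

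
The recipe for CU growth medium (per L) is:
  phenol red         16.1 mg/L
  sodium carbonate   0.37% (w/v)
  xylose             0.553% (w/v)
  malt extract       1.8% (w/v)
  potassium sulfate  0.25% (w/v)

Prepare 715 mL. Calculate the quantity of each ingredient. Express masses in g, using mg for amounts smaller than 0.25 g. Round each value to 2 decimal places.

phenol red 11.51 mg; sodium carbonate 2.65 g; xylose 3.95 g; malt extract 12.87 g; potassium sulfate 1.79 g

Target volume = 715 mL = 0.715 L.
phenol red: 16.1 mg/L × 0.715 L = 11.51 mg
sodium carbonate: 0.37 g per 100 mL × 715 mL ÷ 100 = 2.65 g
xylose: 0.553% w/v = 5.53 g/L → 5.53 × 0.715 L = 3.95 g
malt extract: 1.8% w/v = 18 g/L → 18 × 0.715 L = 12.87 g
potassium sulfate: 0.25 g per 100 mL × 715 mL ÷ 100 = 1.79 g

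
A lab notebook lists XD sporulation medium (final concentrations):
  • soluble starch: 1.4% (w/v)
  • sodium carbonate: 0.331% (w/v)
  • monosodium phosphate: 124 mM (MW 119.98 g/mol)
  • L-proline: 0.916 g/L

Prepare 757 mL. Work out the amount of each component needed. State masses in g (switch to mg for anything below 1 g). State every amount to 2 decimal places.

soluble starch 10.60 g; sodium carbonate 2.51 g; monosodium phosphate 11.26 g; L-proline 693.41 mg

Target volume = 757 mL = 0.757 L.
soluble starch: 1.4% w/v = 14 g/L → 14 × 0.757 L = 10.60 g
sodium carbonate: 0.331% w/v = 3.31 g/L → 3.31 × 0.757 L = 2.51 g
monosodium phosphate: 124 mmol/L × 119.98 g/mol × 0.757 L ÷ 1000 = 11.26 g
L-proline: 0.916 g/L × 0.757 L = 0.693412 g = 693.41 mg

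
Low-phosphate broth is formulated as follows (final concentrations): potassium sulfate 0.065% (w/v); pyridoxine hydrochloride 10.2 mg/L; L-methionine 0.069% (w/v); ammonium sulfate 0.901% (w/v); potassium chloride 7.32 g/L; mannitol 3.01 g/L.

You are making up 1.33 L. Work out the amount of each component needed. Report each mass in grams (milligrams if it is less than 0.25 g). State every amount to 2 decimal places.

potassium sulfate 0.86 g; pyridoxine hydrochloride 13.57 mg; L-methionine 0.92 g; ammonium sulfate 11.98 g; potassium chloride 9.74 g; mannitol 4.00 g

Working volume: 1.33 L.
potassium sulfate: 0.065% w/v = 0.65 g/L → 0.65 × 1.33 L = 0.86 g
pyridoxine hydrochloride: 10.2 mg/L × 1.33 L = 13.57 mg
L-methionine: 0.069 g per 100 mL × 1330 mL ÷ 100 = 0.92 g
ammonium sulfate: 0.901% w/v = 9.01 g/L → 9.01 × 1.33 L = 11.98 g
potassium chloride: 7.32 g/L × 1.33 L = 9.74 g
mannitol: 3.01 g/L × 1.33 L = 4.00 g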